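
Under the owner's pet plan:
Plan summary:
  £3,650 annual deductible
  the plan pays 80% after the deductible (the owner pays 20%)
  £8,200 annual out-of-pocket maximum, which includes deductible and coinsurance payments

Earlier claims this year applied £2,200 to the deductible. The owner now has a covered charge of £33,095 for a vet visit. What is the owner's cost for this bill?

£6,000

Remaining deductible: £3,650 − £2,200 = £1,450.
The remaining £31,645 (= £33,095 − £1,450) moves to coinsurance.
Owner's 20% share of £31,645 is £6,329.
So the owner owes £1,450 + £6,329 = £7,779 before any cap.
Year-to-date out-of-pocket would reach £2,200 + £7,779 = £9,979, above the £8,200 maximum, so the owner pays only £8,200 − £2,200 = £6,000.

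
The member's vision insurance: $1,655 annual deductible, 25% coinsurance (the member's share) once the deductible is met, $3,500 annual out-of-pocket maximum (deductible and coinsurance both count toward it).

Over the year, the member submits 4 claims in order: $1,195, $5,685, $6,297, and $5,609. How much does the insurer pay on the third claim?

$5,758.25

Bill 1, $1,195: entire amount goes to the deductible. Cost to member: $1,195. OOP to date $1,195. Plan pays $1,195 − $1,195 = $0.
Bill 2, $5,685: $460 finishes the deductible; $5,225 goes to coinsurance; member's 25% is $1,306.25. Member owes $1,766.25 (running OOP $2,961.25). Plan pays $5,685 − $1,766.25 = $3,918.75.
Bill 3, $6,297: deductible already satisfied, so member's share is 25% × $6,297 = $1,574.25. That would push OOP to $4,535.50, over the $3,500 cap, so member pays $3,500 − $2,961.25 = $538.75. Insurer: $6,297 − $538.75 = $5,758.25.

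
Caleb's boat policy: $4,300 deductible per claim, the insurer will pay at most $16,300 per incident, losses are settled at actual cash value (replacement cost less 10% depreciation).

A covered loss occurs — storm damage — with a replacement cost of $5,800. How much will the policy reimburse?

At 10% depreciation, ACV = $5,800 − $580 = $5,220.
Less the $4,300 deductible: $5,220 − $4,300 = $920.
That's under the $16,300 cap, so the insurer reimburses the full $920.

$920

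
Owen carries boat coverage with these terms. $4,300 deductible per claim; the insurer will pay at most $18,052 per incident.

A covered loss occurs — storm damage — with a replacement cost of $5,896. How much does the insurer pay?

$1,596

Less the $4,300 deductible: $5,896 − $4,300 = $1,596.
That's under the $18,052 cap, so the insurer reimburses the full $1,596.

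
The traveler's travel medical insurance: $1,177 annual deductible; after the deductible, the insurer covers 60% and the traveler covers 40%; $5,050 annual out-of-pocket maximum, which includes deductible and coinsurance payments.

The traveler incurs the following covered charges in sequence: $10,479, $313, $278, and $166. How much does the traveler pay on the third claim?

$27

Bill 1, $10,479: deductible takes $1,177, $9,302 remains; coinsurance $9,302 × 40% = $3,720.80. Traveler pays $4,897.80; OOP now $4,897.80.
Bill 2, $313: deductible already satisfied, so traveler's share is 40% × $313 = $125.20. Cost to traveler: $125.20. OOP to date $5,023.
Bill 3, $278: deductible already satisfied, so traveler's share is 40% × $278 = $111.20. That would push OOP to $5,134.20, over the $5,050 cap, so traveler pays $5,050 − $5,023 = $27.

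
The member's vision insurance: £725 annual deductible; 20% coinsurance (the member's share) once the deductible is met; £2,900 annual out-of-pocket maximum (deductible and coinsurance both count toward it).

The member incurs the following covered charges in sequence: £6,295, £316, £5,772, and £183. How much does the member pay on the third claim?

£997.80

#1 (£6,295): £725 finishes the deductible; £5,570 goes to coinsurance; 20% of £5,570 = £1,114. Member owes £1,839 (running OOP £1,839).
#2 (£316): 20% coinsurance on £316 = £63.20. Member pays £63.20; OOP now £1,902.20.
#3 (£5,772): deductible met; 20% of £5,772 = £1,154.40. OOP would hit £3,056.60 > £2,900, so the cap limits the member to £2,900 − £1,902.20 = £997.80.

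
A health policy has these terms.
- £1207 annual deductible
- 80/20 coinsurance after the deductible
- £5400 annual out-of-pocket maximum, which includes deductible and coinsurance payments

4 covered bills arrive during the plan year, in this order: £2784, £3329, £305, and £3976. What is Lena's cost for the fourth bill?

£795.20

#1 (£2784): £1207 to deductible, leaving £1577; patient's 20% is £315.40. Patient pays £1522.40; OOP now £1522.40.
#2 (£3329): 20% coinsurance on £3329 = £665.80. Cost to patient: £665.80. OOP to date £2188.20.
#3 (£305): deductible met; 20% of £305 = £61. Patient pays £61; OOP now £2249.20.
#4 (£3976): 20% coinsurance on £3976 = £795.20. Patient pays £795.20; OOP now £3044.40.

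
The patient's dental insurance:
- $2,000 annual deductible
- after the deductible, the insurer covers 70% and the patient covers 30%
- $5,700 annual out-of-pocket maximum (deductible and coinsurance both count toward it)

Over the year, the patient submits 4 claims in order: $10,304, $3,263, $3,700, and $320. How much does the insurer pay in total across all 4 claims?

Claim 1 ($10,304): $2,000 finishes the deductible; $8,304 goes to coinsurance; coinsurance $8,304 × 30% = $2,491.20. Patient pays $4,491.20; OOP now $4,491.20. Plan pays $10,304 − $4,491.20 = $5,812.80.
Claim 2 ($3,263): deductible already satisfied, so patient's share is 30% × $3,263 = $978.90. Patient pays $978.90; OOP now $5,470.10. Insurer: $3,263 − $978.90 = $2,284.10.
Claim 3 ($3,700): 30% coinsurance on $3,700 = $1,110. OOP would hit $6,580.10 > $5,700, so the cap limits the patient to $5,700 − $5,470.10 = $229.90. Plan pays $3,700 − $229.90 = $3,470.10.
Claim 4 ($320): deductible already satisfied, so patient's share is 30% × $320 = $96. That would push OOP to $5,796, over the $5,700 cap, so patient pays $5,700 − $5,700 = $0. Insurer: $320 − $0 = $320.
Insurer total = bills − patient's total = $17,587 − $5,700 = $11,887.

$11,887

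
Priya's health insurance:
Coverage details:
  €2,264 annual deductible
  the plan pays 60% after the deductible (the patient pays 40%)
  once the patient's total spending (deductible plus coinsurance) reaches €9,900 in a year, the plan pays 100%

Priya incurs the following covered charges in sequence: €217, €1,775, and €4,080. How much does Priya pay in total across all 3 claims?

€3,787.20

#1 (€217): all of it applies to the deductible. Cost to patient: €217. OOP to date €217.
#2 (€1,775): fully absorbed by the deductible. Patient pays €1,775; OOP now €1,992.
#3 (€4,080): €272 finishes the deductible; €3,808 goes to coinsurance; coinsurance €3,808 × 40% = €1,523.20. Cost to patient: €1,795.20. OOP to date €3,787.20.
Total paid by the patient: €217 + €1,775 + €1,795.20 = €3,787.20.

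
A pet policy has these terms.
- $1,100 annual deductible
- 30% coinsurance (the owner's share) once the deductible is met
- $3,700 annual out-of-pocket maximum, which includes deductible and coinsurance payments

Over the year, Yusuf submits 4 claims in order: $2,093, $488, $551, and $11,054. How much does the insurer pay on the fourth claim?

$9,063.60

Bill 1, $2,093: $1,100 to deductible, leaving $993; 30% of $993 = $297.90. Cost to owner: $1,397.90. OOP to date $1,397.90. Plan pays $2,093 − $1,397.90 = $695.10.
Bill 2, $488: deductible met; 30% of $488 = $146.40. Cost to owner: $146.40. OOP to date $1,544.30. Plan pays $488 − $146.40 = $341.60.
Bill 3, $551: deductible met; 30% of $551 = $165.30. Cost to owner: $165.30. OOP to date $1,709.60. Insurer: $551 − $165.30 = $385.70.
Bill 4, $11,054: deductible already satisfied, so owner's share is 30% × $11,054 = $3,316.20. Adding that to $1,709.60 gives $5,025.80, past the $3,700 cap; owner pays only $3,700 − $1,709.60 = $1,990.40. Insurer: $11,054 − $1,990.40 = $9,063.60.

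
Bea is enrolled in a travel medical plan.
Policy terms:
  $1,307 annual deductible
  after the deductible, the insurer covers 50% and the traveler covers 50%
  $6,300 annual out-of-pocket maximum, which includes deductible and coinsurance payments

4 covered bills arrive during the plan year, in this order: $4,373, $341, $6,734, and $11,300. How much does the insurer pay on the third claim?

Bill 1, $4,373: $1,307 finishes the deductible; $3,066 goes to coinsurance; 50% of $3,066 = $1,533. Traveler owes $2,840 (running OOP $2,840). Insurer: $4,373 − $2,840 = $1,533.
Bill 2, $341: 50% coinsurance on $341 = $170.50. Cost to traveler: $170.50. OOP to date $3,010.50. Insurer: $341 − $170.50 = $170.50.
Bill 3, $6,734: 50% coinsurance on $6,734 = $3,367. OOP would hit $6,377.50 > $6,300, so the cap limits the traveler to $6,300 − $3,010.50 = $3,289.50. Plan pays $6,734 − $3,289.50 = $3,444.50.

$3,444.50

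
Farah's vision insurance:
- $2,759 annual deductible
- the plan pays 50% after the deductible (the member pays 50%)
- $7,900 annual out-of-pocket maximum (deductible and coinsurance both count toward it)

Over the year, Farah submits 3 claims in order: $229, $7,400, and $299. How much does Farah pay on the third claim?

Bill 1, $229: fully absorbed by the deductible. Member owes $229 (running OOP $229).
Bill 2, $7,400: $2,530 finishes the deductible; $4,870 goes to coinsurance; 50% of $4,870 = $2,435. Cost to member: $4,965. OOP to date $5,194.
Bill 3, $299: deductible met; 50% of $299 = $149.50. Cost to member: $149.50. OOP to date $5,343.50.

$149.50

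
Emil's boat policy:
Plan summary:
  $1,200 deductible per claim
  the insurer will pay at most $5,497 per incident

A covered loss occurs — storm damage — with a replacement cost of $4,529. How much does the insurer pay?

Less the $1,200 deductible: $4,529 − $1,200 = $3,329.
$3,329 is within the $5,497 limit, so the insurer pays $3,329.

$3,329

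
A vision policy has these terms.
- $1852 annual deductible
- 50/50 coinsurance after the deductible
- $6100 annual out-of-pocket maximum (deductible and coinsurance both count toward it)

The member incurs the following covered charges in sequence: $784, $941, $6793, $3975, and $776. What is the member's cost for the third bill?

$3460

Bill 1, $784: entire amount goes to the deductible. Member pays $784; OOP now $784.
Bill 2, $941: entire amount goes to the deductible. Cost to member: $941. OOP to date $1725.
Bill 3, $6793: $127 finishes the deductible; $6666 goes to coinsurance; member's 50% is $3333. Member owes $3460 (running OOP $5185).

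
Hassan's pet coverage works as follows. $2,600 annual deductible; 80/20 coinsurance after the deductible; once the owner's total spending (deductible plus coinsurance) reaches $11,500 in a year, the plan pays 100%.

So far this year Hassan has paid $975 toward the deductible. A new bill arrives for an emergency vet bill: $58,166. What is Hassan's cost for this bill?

$975 of the $2,600 deductible is already met, leaving $1,625.
After the $1,625 deductible portion, $58,166 − $1,625 = $56,541 is subject to coinsurance.
20% of $56,541 = $11,308.20 falls to the owner.
That puts the owner's cost at $1,625 + $11,308.20 = $12,933.20 before any cap.
Adding $12,933.20 to the $975 already spent would give $13,908.20, which exceeds the $11,500 cap; the owner pays just $11,500 − $975 = $10,525.

$10,525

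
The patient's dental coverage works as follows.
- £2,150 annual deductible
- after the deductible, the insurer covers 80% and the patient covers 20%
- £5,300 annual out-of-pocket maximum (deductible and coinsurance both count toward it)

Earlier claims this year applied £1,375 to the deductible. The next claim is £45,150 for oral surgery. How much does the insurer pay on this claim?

£41,225

Deductible still to meet: £2,150 − £1,375 = £775.
After the £775 deductible portion, £45,150 − £775 = £44,375 is subject to coinsurance.
Patient's 20% share of £44,375 is £8,875.
Patient responsibility before any cap: £775 + £8,875 = £9,650.
That would bring total out-of-pocket to £11,025, past the £5,300 cap. The patient is capped at £5,300 − £1,375 = £3,925 on this claim.
The plan picks up £45,150 − £3,925 = £41,225.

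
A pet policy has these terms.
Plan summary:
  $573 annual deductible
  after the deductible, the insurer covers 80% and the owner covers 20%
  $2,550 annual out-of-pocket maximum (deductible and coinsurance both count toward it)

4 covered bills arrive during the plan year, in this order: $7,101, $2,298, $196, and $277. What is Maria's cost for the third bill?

Claim 1 — $7,101: $573 to deductible, leaving $6,528; 20% of $6,528 = $1,305.60. Cost to owner: $1,878.60. OOP to date $1,878.60.
Claim 2 — $2,298: deductible already satisfied, so owner's share is 20% × $2,298 = $459.60. Owner pays $459.60; OOP now $2,338.20.
Claim 3 — $196: deductible met; 20% of $196 = $39.20. Cost to owner: $39.20. OOP to date $2,377.40.

$39.20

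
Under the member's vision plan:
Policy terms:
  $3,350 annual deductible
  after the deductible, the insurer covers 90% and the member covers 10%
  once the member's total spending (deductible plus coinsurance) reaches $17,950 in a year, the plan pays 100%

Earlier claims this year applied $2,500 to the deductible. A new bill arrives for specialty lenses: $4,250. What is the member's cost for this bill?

$1,190

$2,500 of the $3,350 deductible is already met, leaving $850.
The remaining $3,400 (= $4,250 − $850) moves to coinsurance.
Coinsurance: $3,400 × 10% = $340.
That puts the member's cost at $850 + $340 = $1,190 before any cap.
Total out-of-pocket so far would be $2,500 + $1,190 = $3,690, below the $17,950 cap — no reduction.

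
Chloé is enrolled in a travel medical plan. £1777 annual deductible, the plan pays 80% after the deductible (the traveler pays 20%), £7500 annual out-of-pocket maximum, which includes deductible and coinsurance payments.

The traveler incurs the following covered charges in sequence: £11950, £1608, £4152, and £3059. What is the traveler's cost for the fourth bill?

£611.80

Bill 1, £11950: £1777 finishes the deductible; £10173 goes to coinsurance; coinsurance £10173 × 20% = £2034.60. Traveler owes £3811.60 (running OOP £3811.60).
Bill 2, £1608: deductible met; 20% of £1608 = £321.60. Traveler pays £321.60; OOP now £4133.20.
Bill 3, £4152: 20% coinsurance on £4152 = £830.40. Traveler pays £830.40; OOP now £4963.60.
Bill 4, £3059: deductible met; 20% of £3059 = £611.80. Cost to traveler: £611.80. OOP to date £5575.40.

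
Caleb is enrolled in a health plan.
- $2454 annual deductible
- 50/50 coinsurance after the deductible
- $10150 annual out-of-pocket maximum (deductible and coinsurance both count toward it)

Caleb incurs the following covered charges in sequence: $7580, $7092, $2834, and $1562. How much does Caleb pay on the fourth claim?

#1 ($7580): deductible takes $2454, $5126 remains; coinsurance $5126 × 50% = $2563. Patient owes $5017 (running OOP $5017).
#2 ($7092): 50% coinsurance on $7092 = $3546. Patient pays $3546; OOP now $8563.
#3 ($2834): deductible met; 50% of $2834 = $1417. Patient pays $1417; OOP now $9980.
#4 ($1562): deductible met; 50% of $1562 = $781. That would push OOP to $10761, over the $10150 cap, so patient pays $10150 − $9980 = $170.

$170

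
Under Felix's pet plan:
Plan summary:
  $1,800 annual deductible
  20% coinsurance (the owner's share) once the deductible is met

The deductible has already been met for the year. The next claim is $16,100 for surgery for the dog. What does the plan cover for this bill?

With the deductible met, the entire $16,100 is subject to coinsurance.
Owner's 20% share of $16,100 is $3,220.
The plan picks up $16,100 − $3,220 = $12,880.

$12,880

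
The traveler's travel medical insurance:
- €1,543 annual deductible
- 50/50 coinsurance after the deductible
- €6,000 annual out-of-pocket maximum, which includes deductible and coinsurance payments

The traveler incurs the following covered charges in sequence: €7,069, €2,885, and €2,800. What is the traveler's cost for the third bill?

€251.50

Claim 1 — €7,069: €1,543 to deductible, leaving €5,526; coinsurance €5,526 × 50% = €2,763. Traveler owes €4,306 (running OOP €4,306).
Claim 2 — €2,885: deductible met; 50% of €2,885 = €1,442.50. Traveler owes €1,442.50 (running OOP €5,748.50).
Claim 3 — €2,800: deductible met; 50% of €2,800 = €1,400. OOP would hit €7,148.50 > €6,000, so the cap limits the traveler to €6,000 − €5,748.50 = €251.50.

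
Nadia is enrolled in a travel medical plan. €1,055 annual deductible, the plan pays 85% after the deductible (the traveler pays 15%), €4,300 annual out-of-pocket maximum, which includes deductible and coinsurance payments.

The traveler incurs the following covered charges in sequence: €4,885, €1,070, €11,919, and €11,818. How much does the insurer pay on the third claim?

€10,131.15

Bill 1, €4,885: deductible takes €1,055, €3,830 remains; coinsurance €3,830 × 15% = €574.50. Cost to traveler: €1,629.50. OOP to date €1,629.50. Insurer: €4,885 − €1,629.50 = €3,255.50.
Bill 2, €1,070: 15% coinsurance on €1,070 = €160.50. Traveler pays €160.50; OOP now €1,790. Plan pays €1,070 − €160.50 = €909.50.
Bill 3, €11,919: deductible met; 15% of €11,919 = €1,787.85. Traveler owes €1,787.85 (running OOP €3,577.85). Insurer: €11,919 − €1,787.85 = €10,131.15.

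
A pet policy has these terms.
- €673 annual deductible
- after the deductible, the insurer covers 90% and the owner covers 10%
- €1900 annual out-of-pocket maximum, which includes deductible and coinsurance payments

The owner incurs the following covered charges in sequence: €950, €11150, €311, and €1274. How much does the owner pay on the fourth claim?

€53.20

#1 (€950): €673 to deductible, leaving €277; 10% of €277 = €27.70. Owner pays €700.70; OOP now €700.70.
#2 (€11150): 10% coinsurance on €11150 = €1115. Cost to owner: €1115. OOP to date €1815.70.
#3 (€311): 10% coinsurance on €311 = €31.10. Owner pays €31.10; OOP now €1846.80.
#4 (€1274): deductible already satisfied, so owner's share is 10% × €1274 = €127.40. OOP would hit €1974.20 > €1900, so the cap limits the owner to €1900 − €1846.80 = €53.20.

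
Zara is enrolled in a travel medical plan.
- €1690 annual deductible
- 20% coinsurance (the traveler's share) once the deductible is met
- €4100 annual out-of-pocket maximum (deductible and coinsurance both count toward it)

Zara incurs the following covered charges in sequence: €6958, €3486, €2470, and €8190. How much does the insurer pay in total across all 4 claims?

Claim 1 (€6958): deductible takes €1690, €5268 remains; traveler's 20% is €1053.60. Cost to traveler: €2743.60. OOP to date €2743.60. Plan pays €6958 − €2743.60 = €4214.40.
Claim 2 (€3486): deductible already satisfied, so traveler's share is 20% × €3486 = €697.20. Cost to traveler: €697.20. OOP to date €3440.80. Insurer: €3486 − €697.20 = €2788.80.
Claim 3 (€2470): deductible already satisfied, so traveler's share is 20% × €2470 = €494. Traveler pays €494; OOP now €3934.80. Insurer: €2470 − €494 = €1976.
Claim 4 (€8190): deductible met; 20% of €8190 = €1638. OOP would hit €5572.80 > €4100, so the cap limits the traveler to €4100 − €3934.80 = €165.20. Plan pays €8190 − €165.20 = €8024.80.
Insurer total = bills − traveler's total = €21104 − €4100 = €17004.

€17004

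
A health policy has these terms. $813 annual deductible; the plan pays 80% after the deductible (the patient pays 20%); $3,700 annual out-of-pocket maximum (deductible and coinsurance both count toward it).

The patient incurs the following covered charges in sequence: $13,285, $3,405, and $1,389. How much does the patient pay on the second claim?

$392.60

Claim 1 — $13,285: deductible takes $813, $12,472 remains; coinsurance $12,472 × 20% = $2,494.40. Patient pays $3,307.40; OOP now $3,307.40.
Claim 2 — $3,405: deductible met; 20% of $3,405 = $681. Adding that to $3,307.40 gives $3,988.40, past the $3,700 cap; patient pays only $3,700 − $3,307.40 = $392.60.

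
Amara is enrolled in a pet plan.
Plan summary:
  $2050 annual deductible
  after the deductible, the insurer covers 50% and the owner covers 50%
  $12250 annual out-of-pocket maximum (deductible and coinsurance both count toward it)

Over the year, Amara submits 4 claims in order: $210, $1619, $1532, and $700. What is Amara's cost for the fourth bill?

Claim 1 — $210: fully absorbed by the deductible. Owner owes $210 (running OOP $210).
Claim 2 — $1619: entire amount goes to the deductible. Owner pays $1619; OOP now $1829.
Claim 3 — $1532: deductible takes $221, $1311 remains; coinsurance $1311 × 50% = $655.50. Cost to owner: $876.50. OOP to date $2705.50.
Claim 4 — $700: deductible already satisfied, so owner's share is 50% × $700 = $350. Owner pays $350; OOP now $3055.50.

$350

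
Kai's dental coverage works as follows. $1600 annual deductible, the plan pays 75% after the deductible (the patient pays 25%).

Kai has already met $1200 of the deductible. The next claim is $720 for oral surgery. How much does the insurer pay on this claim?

$240

Deductible still to meet: $1600 − $1200 = $400.
That leaves $720 − $400 = $320 for coinsurance.
Patient's 25% share of $320 is $80.
Patient responsibility: $400 + $80 = $480.
The insurer covers the remainder: $720 − $480 = $240.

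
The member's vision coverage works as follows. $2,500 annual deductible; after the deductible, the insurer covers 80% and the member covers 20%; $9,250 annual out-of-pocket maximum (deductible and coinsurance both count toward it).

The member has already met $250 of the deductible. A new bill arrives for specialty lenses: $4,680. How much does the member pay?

$2,736

Deductible still to meet: $2,500 − $250 = $2,250.
That leaves $4,680 − $2,250 = $2,430 for coinsurance.
Coinsurance: $2,430 × 20% = $486.
So the member owes $2,250 + $486 = $2,736 before any cap.
Total out-of-pocket so far would be $250 + $2,736 = $2,986, below the $9,250 cap — no reduction.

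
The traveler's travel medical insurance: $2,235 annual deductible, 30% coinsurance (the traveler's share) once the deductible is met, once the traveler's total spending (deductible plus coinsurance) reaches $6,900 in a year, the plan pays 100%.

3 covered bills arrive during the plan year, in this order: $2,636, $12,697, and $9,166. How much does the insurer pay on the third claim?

$8,430.40

#1 ($2,636): $2,235 finishes the deductible; $401 goes to coinsurance; 30% of $401 = $120.30. Traveler pays $2,355.30; OOP now $2,355.30. Insurer: $2,636 − $2,355.30 = $280.70.
#2 ($12,697): 30% coinsurance on $12,697 = $3,809.10. Traveler owes $3,809.10 (running OOP $6,164.40). Insurer: $12,697 − $3,809.10 = $8,887.90.
#3 ($9,166): deductible met; 30% of $9,166 = $2,749.80. That would push OOP to $8,914.20, over the $6,900 cap, so traveler pays $6,900 − $6,164.40 = $735.60. Insurer: $9,166 − $735.60 = $8,430.40.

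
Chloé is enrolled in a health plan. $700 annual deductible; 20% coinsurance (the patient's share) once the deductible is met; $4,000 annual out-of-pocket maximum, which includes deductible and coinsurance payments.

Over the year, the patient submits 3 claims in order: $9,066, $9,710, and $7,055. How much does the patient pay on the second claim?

Claim 1 ($9,066): $700 finishes the deductible; $8,366 goes to coinsurance; patient's 20% is $1,673.20. Cost to patient: $2,373.20. OOP to date $2,373.20.
Claim 2 ($9,710): deductible met; 20% of $9,710 = $1,942. Adding that to $2,373.20 gives $4,315.20, past the $4,000 cap; patient pays only $4,000 − $2,373.20 = $1,626.80.

$1,626.80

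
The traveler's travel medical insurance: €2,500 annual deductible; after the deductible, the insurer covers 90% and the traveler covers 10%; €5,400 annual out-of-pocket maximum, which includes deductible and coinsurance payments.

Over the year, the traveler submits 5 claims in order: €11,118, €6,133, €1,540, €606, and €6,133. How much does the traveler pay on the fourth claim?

#1 (€11,118): €2,500 finishes the deductible; €8,618 goes to coinsurance; coinsurance €8,618 × 10% = €861.80. Traveler owes €3,361.80 (running OOP €3,361.80).
#2 (€6,133): deductible met; 10% of €6,133 = €613.30. Traveler owes €613.30 (running OOP €3,975.10).
#3 (€1,540): deductible met; 10% of €1,540 = €154. Traveler owes €154 (running OOP €4,129.10).
#4 (€606): 10% coinsurance on €606 = €60.60. Traveler owes €60.60 (running OOP €4,189.70).

€60.60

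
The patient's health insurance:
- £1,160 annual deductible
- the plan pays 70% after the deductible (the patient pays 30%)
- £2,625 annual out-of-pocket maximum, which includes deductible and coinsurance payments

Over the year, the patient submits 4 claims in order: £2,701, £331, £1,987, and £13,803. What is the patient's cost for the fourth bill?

£307.30

Claim 1 (£2,701): deductible takes £1,160, £1,541 remains; 30% of £1,541 = £462.30. Patient owes £1,622.30 (running OOP £1,622.30).
Claim 2 (£331): 30% coinsurance on £331 = £99.30. Cost to patient: £99.30. OOP to date £1,721.60.
Claim 3 (£1,987): deductible met; 30% of £1,987 = £596.10. Cost to patient: £596.10. OOP to date £2,317.70.
Claim 4 (£13,803): deductible met; 30% of £13,803 = £4,140.90. That would push OOP to £6,458.60, over the £2,625 cap, so patient pays £2,625 − £2,317.70 = £307.30.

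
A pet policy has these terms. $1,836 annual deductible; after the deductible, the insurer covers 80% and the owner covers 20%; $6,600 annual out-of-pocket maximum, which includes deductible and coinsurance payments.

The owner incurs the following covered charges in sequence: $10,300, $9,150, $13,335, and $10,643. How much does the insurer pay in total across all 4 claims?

Claim 1 — $10,300: $1,836 to deductible, leaving $8,464; coinsurance $8,464 × 20% = $1,692.80. Owner owes $3,528.80 (running OOP $3,528.80). Plan pays $10,300 − $3,528.80 = $6,771.20.
Claim 2 — $9,150: 20% coinsurance on $9,150 = $1,830. Owner owes $1,830 (running OOP $5,358.80). Insurer: $9,150 − $1,830 = $7,320.
Claim 3 — $13,335: deductible met; 20% of $13,335 = $2,667. OOP would hit $8,025.80 > $6,600, so the cap limits the owner to $6,600 − $5,358.80 = $1,241.20. Plan pays $13,335 − $1,241.20 = $12,093.80.
Claim 4 — $10,643: deductible met; 20% of $10,643 = $2,128.60. OOP would hit $8,728.60 > $6,600, so the cap limits the owner to $6,600 − $6,600 = $0. Insurer: $10,643 − $0 = $10,643.
Insurer total: $6,771.20 + $7,320 + $12,093.80 + $10,643 = $36,828.

$36,828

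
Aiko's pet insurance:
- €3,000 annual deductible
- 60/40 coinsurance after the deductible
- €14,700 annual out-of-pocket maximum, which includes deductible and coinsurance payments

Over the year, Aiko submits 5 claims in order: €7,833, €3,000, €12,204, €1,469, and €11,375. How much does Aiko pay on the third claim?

€4,881.60

#1 (€7,833): €3,000 to deductible, leaving €4,833; coinsurance €4,833 × 40% = €1,933.20. Cost to owner: €4,933.20. OOP to date €4,933.20.
#2 (€3,000): 40% coinsurance on €3,000 = €1,200. Owner owes €1,200 (running OOP €6,133.20).
#3 (€12,204): deductible met; 40% of €12,204 = €4,881.60. Cost to owner: €4,881.60. OOP to date €11,014.80.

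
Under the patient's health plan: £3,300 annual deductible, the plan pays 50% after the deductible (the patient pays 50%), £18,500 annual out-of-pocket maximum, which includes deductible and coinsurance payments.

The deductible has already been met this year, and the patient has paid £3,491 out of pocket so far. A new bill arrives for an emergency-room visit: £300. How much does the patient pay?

£150

With the deductible met, the entire £300 is subject to coinsurance.
Coinsurance: £300 × 50% = £150.
Cumulative spending £3,491 + £150 = £3,641 stays under the £18,500 maximum.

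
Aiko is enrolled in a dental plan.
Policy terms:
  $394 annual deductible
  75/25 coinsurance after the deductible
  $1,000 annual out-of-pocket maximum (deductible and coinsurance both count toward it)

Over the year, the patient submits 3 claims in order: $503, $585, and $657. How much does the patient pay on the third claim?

#1 ($503): $394 finishes the deductible; $109 goes to coinsurance; 25% of $109 = $27.25. Patient owes $421.25 (running OOP $421.25).
#2 ($585): deductible already satisfied, so patient's share is 25% × $585 = $146.25. Cost to patient: $146.25. OOP to date $567.50.
#3 ($657): deductible met; 25% of $657 = $164.25. Patient owes $164.25 (running OOP $731.75).

$164.25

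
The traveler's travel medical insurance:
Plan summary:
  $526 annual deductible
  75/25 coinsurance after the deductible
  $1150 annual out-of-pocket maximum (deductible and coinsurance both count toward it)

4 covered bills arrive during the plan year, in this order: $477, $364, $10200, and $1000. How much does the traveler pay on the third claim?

Bill 1, $477: fully absorbed by the deductible. Cost to traveler: $477. OOP to date $477.
Bill 2, $364: $49 finishes the deductible; $315 goes to coinsurance; coinsurance $315 × 25% = $78.75. Cost to traveler: $127.75. OOP to date $604.75.
Bill 3, $10200: deductible met; 25% of $10200 = $2550. That would push OOP to $3154.75, over the $1150 cap, so traveler pays $1150 − $604.75 = $545.25.

$545.25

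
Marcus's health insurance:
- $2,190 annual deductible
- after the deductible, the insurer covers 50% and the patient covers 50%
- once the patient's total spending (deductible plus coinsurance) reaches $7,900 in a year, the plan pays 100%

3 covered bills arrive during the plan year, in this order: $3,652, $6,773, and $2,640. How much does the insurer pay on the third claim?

$1,320

Bill 1, $3,652: $2,190 finishes the deductible; $1,462 goes to coinsurance; 50% of $1,462 = $731. Cost to patient: $2,921. OOP to date $2,921. Plan pays $3,652 − $2,921 = $731.
Bill 2, $6,773: 50% coinsurance on $6,773 = $3,386.50. Cost to patient: $3,386.50. OOP to date $6,307.50. Plan pays $6,773 − $3,386.50 = $3,386.50.
Bill 3, $2,640: deductible already satisfied, so patient's share is 50% × $2,640 = $1,320. Patient owes $1,320 (running OOP $7,627.50). Plan pays $2,640 − $1,320 = $1,320.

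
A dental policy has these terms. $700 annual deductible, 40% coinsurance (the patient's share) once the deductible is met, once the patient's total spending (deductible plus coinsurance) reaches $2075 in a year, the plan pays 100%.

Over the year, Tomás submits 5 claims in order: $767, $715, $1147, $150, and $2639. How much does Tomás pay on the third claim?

#1 ($767): $700 finishes the deductible; $67 goes to coinsurance; coinsurance $67 × 40% = $26.80. Patient owes $726.80 (running OOP $726.80).
#2 ($715): deductible met; 40% of $715 = $286. Patient pays $286; OOP now $1012.80.
#3 ($1147): deductible already satisfied, so patient's share is 40% × $1147 = $458.80. Patient owes $458.80 (running OOP $1471.60).

$458.80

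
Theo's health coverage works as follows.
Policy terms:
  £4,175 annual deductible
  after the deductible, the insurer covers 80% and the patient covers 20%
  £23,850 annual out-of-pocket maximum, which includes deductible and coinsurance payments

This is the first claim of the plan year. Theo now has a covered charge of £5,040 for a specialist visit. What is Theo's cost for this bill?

£4,348

The full £4,175 deductible is still open; £4,175 of this bill applies to it.
That leaves £5,040 − £4,175 = £865 for coinsurance.
Patient's 20% share of £865 is £173.
Patient responsibility before any cap: £4,175 + £173 = £4,348.
Year-to-date out-of-pocket becomes £0 + £4,348 = £4,348, still under the £23,850 maximum, so no cap applies.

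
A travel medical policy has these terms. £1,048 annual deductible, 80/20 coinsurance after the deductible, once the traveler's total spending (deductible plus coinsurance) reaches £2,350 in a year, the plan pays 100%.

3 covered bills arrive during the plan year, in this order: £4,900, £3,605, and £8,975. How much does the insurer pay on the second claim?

£3,073.40

Claim 1 (£4,900): deductible takes £1,048, £3,852 remains; traveler's 20% is £770.40. Traveler owes £1,818.40 (running OOP £1,818.40). Plan pays £4,900 − £1,818.40 = £3,081.60.
Claim 2 (£3,605): deductible met; 20% of £3,605 = £721. That would push OOP to £2,539.40, over the £2,350 cap, so traveler pays £2,350 − £1,818.40 = £531.60. Plan pays £3,605 − £531.60 = £3,073.40.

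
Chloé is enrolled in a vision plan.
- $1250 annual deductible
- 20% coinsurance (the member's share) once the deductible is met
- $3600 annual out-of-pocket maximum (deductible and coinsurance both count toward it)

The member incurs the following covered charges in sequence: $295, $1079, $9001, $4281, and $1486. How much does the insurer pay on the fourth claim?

Bill 1, $295: all of it applies to the deductible. Cost to member: $295. OOP to date $295. Insurer: $295 − $295 = $0.
Bill 2, $1079: $955 to deductible, leaving $124; member's 20% is $24.80. Cost to member: $979.80. OOP to date $1274.80. Insurer: $1079 − $979.80 = $99.20.
Bill 3, $9001: deductible already satisfied, so member's share is 20% × $9001 = $1800.20. Member pays $1800.20; OOP now $3075. Insurer: $9001 − $1800.20 = $7200.80.
Bill 4, $4281: deductible met; 20% of $4281 = $856.20. OOP would hit $3931.20 > $3600, so the cap limits the member to $3600 − $3075 = $525. Plan pays $4281 − $525 = $3756.

$3756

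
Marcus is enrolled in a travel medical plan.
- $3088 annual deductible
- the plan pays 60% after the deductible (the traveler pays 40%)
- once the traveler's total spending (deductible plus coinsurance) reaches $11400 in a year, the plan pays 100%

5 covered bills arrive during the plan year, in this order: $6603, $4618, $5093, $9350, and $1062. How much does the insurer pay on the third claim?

#1 ($6603): $3088 to deductible, leaving $3515; coinsurance $3515 × 40% = $1406. Cost to traveler: $4494. OOP to date $4494. Plan pays $6603 − $4494 = $2109.
#2 ($4618): 40% coinsurance on $4618 = $1847.20. Traveler pays $1847.20; OOP now $6341.20. Plan pays $4618 − $1847.20 = $2770.80.
#3 ($5093): 40% coinsurance on $5093 = $2037.20. Cost to traveler: $2037.20. OOP to date $8378.40. Insurer: $5093 − $2037.20 = $3055.80.

$3055.80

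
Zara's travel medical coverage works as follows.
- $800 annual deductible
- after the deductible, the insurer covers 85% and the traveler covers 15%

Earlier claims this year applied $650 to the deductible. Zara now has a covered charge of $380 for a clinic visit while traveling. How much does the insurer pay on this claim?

Deductible still to meet: $800 − $650 = $150.
That leaves $380 − $150 = $230 for coinsurance.
15% of $230 = $34.50 falls to the traveler.
So the traveler owes $150 + $34.50 = $184.50.
The plan picks up $380 − $184.50 = $195.50.

$195.50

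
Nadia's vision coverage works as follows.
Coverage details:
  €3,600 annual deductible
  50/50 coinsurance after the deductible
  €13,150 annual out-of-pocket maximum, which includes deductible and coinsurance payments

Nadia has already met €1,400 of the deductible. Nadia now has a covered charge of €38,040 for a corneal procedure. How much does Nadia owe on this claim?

Deductible still to meet: €3,600 − €1,400 = €2,200.
The remaining €35,840 (= €38,040 − €2,200) moves to coinsurance.
50% of €35,840 = €17,920 falls to the member.
That puts the member's cost at €2,200 + €17,920 = €20,120 before any cap.
Year-to-date out-of-pocket would reach €1,400 + €20,120 = €21,520, above the €13,150 maximum, so the member pays only €13,150 − €1,400 = €11,750.

€11,750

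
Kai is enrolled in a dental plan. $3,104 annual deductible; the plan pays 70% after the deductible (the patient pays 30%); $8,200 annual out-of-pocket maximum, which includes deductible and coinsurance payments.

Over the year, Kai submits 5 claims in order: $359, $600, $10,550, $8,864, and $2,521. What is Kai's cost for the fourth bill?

#1 ($359): all of it applies to the deductible. Patient owes $359 (running OOP $359).
#2 ($600): all of it applies to the deductible. Cost to patient: $600. OOP to date $959.
#3 ($10,550): $2,145 to deductible, leaving $8,405; coinsurance $8,405 × 30% = $2,521.50. Patient pays $4,666.50; OOP now $5,625.50.
#4 ($8,864): deductible already satisfied, so patient's share is 30% × $8,864 = $2,659.20. That would push OOP to $8,284.70, over the $8,200 cap, so patient pays $8,200 − $5,625.50 = $2,574.50.

$2,574.50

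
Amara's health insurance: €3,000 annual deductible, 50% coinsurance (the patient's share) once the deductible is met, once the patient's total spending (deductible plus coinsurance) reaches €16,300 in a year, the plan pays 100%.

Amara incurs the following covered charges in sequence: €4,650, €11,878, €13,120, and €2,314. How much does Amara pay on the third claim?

€6,536

Claim 1 — €4,650: deductible takes €3,000, €1,650 remains; 50% of €1,650 = €825. Cost to patient: €3,825. OOP to date €3,825.
Claim 2 — €11,878: deductible already satisfied, so patient's share is 50% × €11,878 = €5,939. Cost to patient: €5,939. OOP to date €9,764.
Claim 3 — €13,120: deductible met; 50% of €13,120 = €6,560. Adding that to €9,764 gives €16,324, past the €16,300 cap; patient pays only €16,300 − €9,764 = €6,536.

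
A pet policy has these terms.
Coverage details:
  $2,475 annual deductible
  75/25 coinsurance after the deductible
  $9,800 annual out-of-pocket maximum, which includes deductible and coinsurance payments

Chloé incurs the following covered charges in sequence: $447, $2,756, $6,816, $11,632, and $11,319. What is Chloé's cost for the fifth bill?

Bill 1, $447: all of it applies to the deductible. Owner pays $447; OOP now $447.
Bill 2, $2,756: $2,028 to deductible, leaving $728; owner's 25% is $182. Owner pays $2,210; OOP now $2,657.
Bill 3, $6,816: deductible met; 25% of $6,816 = $1,704. Owner pays $1,704; OOP now $4,361.
Bill 4, $11,632: 25% coinsurance on $11,632 = $2,908. Cost to owner: $2,908. OOP to date $7,269.
Bill 5, $11,319: 25% coinsurance on $11,319 = $2,829.75. OOP would hit $10,098.75 > $9,800, so the cap limits the owner to $9,800 − $7,269 = $2,531.

$2,531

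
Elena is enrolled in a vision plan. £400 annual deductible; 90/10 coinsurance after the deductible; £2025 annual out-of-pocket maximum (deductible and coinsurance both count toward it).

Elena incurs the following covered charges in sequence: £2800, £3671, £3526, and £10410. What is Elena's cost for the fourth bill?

£665.30

Claim 1 — £2800: £400 to deductible, leaving £2400; 10% of £2400 = £240. Member owes £640 (running OOP £640).
Claim 2 — £3671: 10% coinsurance on £3671 = £367.10. Member owes £367.10 (running OOP £1007.10).
Claim 3 — £3526: deductible met; 10% of £3526 = £352.60. Cost to member: £352.60. OOP to date £1359.70.
Claim 4 — £10410: deductible met; 10% of £10410 = £1041. That would push OOP to £2400.70, over the £2025 cap, so member pays £2025 − £1359.70 = £665.30.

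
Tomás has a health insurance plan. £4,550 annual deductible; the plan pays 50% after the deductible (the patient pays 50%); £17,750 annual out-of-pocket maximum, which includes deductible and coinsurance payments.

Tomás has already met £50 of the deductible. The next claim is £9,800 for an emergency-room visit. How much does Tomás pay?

£7,150

£50 of the £4,550 deductible is already met, leaving £4,500.
The remaining £5,300 (= £9,800 − £4,500) moves to coinsurance.
50% of £5,300 = £2,650 falls to the patient.
Patient responsibility before any cap: £4,500 + £2,650 = £7,150.
Cumulative spending £50 + £7,150 = £7,200 stays under the £17,750 maximum.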